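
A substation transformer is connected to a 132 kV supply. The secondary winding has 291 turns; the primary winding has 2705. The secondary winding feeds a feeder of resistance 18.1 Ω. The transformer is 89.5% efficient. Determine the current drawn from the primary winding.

V_s = 132000 × 291/2705 = 14200 V.
I_s = V_s/R = 14200/18.1 = 784.55 A.
P_out = V_s I_s = 14200 × 784.55 = 1.1141×10^7 W.
P_in = P_out/η = 1.1141×10^7/0.895 = 1.2448×10^7 W.
I_p = P_in/V_p = 1.2448×10^7/132000 = 94.3 A.

I_p ≈ 94.3 A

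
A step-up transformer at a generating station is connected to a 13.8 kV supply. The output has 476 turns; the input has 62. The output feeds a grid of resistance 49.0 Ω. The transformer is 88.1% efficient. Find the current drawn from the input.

I_in ≈ 18800 A

V_out = 13800 × 476/62 = 105950 V.
I_out = V_out/R = 105950/49.0 = 2162.2 A.
P_out = V_out I_out = 105950 × 2162.2 = 2.2908×10^8 W.
P_in = P_out/η = 2.2908×10^8/0.881 = 2.6003×10^8 W.
I_in = P_in/V_in = 2.6003×10^8/13800 = 18800 A.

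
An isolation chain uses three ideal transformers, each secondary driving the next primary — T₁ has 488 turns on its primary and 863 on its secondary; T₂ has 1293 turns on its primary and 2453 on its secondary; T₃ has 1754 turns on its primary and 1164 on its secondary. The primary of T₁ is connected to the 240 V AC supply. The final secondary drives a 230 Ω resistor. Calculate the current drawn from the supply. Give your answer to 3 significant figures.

Secondary of T₁: V = 240.00 × 863/488 = 424.43 V.
Secondary of T₂: V = 424.43 × 2453/1293 = 805.20 V.
Secondary of T₃: V = 805.20 × 1164/1754 = 534.35 V.
I_load = 534.35/230 = 2.3233 A, so P_out = 534.35 × 2.3233 = 1241.4 W.
All ideal ⇒ P_in = P_out, so I_supply = 1241.4/240 = 5.17 A.

I_supply ≈ 5.17 A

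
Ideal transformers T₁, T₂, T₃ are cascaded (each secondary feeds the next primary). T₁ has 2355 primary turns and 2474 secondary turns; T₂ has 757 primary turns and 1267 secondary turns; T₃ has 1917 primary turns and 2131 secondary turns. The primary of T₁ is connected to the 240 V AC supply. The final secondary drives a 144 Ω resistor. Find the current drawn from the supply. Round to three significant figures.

Secondary of T₁: V = 240.00 × 2474/2355 = 252.13 V.
Secondary of T₂: V = 252.13 × 1267/757 = 421.99 V.
Secondary of T₃: V = 421.99 × 2131/1917 = 469.10 V.
I_load = 469.10/144 = 3.2576 A, so P_out = 469.10 × 3.2576 = 1528.1 W.
All ideal ⇒ P_in = P_out, so I_supply = 1528.1/240 = 6.37 A.

I_supply ≈ 6.37 A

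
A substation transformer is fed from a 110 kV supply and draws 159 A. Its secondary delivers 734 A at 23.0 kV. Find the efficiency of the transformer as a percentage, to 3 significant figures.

η ≈ 96.5%

P_in = 110000 × 159 = 1.74900×10^7 W.
P_out = 23000 × 734 = 1.68820×10^7 W.
η = P_out/P_in = 1.68820×10^7/(1.74900×10^7) = 0.965.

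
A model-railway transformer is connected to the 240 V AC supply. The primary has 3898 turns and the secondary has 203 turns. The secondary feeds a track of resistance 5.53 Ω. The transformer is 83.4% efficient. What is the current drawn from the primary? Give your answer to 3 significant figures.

I_p ≈ 0.141 A

V_s = 240 × 203/3898 = 12.499 V.
I_s = V_s/R = 12.499/5.53 = 2.2602 A.
P_out = V_s I_s = 12.499 × 2.2602 = 28.249 W.
P_in = P_out/η = 28.249/0.834 = 33.872 W.
I_p = P_in/V_p = 33.872/240 = 0.141 A.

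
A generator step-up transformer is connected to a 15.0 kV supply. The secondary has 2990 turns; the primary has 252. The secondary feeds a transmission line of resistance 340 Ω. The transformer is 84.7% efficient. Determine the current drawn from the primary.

I_p ≈ 7330 A

V_s = 15000 × 2990/252 = 177980 V.
I_s = V_s/R = 177980/340 = 523.46 A.
P_out = V_s I_s = 177980 × 523.46 = 9.3163×10^7 W.
P_in = P_out/η = 9.3163×10^7/0.847 = 1.0999×10^8 W.
I_p = P_in/V_p = 1.0999×10^8/15000 = 7330 A.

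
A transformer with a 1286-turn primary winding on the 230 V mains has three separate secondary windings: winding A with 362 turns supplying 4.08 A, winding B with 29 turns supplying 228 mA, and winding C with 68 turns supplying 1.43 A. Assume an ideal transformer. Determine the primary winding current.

V_A = 230 × 362/1286 = 64.743 V; V_B = 230 × 29/1286 = 5.1866 V; V_C = 230 × 68/1286 = 12.162 V.
P_out = V_A I_A + V_B I_B + V_C I_C = 64.743×4.08 + 5.1866×0.228 + 12.162×1.43 = 264.15 + 1.1826 + 17.391 = 282.73 W.
Ideal ⇒ P_in = P_out, so I_p = P_out/V_p = 282.73/230 = 1.23 A.

I_p ≈ 1.23 A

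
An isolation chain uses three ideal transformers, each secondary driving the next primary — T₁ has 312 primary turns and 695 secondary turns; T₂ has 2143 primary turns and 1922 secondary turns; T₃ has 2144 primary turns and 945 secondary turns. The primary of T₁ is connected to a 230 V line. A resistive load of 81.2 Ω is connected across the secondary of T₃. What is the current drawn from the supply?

After T₁: V = 230.00 × 695/312 = 512.34 V.
After T₂: V = 512.34 × 1922/2143 = 459.50 V.
After T₃: V = 459.50 × 945/2144 = 202.53 V.
I_load = 202.53/81.2 = 2.4943 A, so P_out = 202.53 × 2.4943 = 505.17 W.
All ideal ⇒ P_in = P_out, so I_supply = 505.17/230 = 2.20 A.

I_supply ≈ 2.20 A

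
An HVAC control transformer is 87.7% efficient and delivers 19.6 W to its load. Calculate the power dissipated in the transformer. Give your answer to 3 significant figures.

P_loss ≈ 2.75 W

P_in = P_out/η = 19.6/0.877 = 22.3489 W.
P_loss = P_in − P_out = 22.3489 − 19.6 = 2.75 W.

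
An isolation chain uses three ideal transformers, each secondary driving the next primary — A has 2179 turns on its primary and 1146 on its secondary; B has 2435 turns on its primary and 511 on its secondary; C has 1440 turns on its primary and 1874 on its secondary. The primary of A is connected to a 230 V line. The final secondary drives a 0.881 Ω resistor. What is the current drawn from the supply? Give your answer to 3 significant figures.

Secondary of A: V = 230.00 × 1146/2179 = 120.96 V.
Secondary of B: V = 120.96 × 511/2435 = 25.385 V.
Secondary of C: V = 25.385 × 1874/1440 = 33.036 V.
I_load = 33.036/0.881 = 37.498 A, so P_out = 33.036 × 37.498 = 1238.8 W.
All ideal ⇒ P_in = P_out, so I_supply = 1238.8/230 = 5.39 A.

I_supply ≈ 5.39 A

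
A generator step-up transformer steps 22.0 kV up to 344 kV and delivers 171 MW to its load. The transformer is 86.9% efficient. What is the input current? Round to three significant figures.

P_in = P_out/η = 1.71×10^8/0.869 = 1.9678×10^8 W.
I_in = P_in/V_in = 1.9678×10^8/22000 = 8940 A.

I_in ≈ 8940 A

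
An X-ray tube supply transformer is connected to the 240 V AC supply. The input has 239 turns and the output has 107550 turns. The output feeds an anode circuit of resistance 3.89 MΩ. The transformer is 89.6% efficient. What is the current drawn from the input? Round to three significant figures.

V_out = 240 × 107550/239 = 108000 V.
I_out = V_out/R = 108000/(3.89×10^6) = 0.027763 A.
P_out = V_out I_out = 108000 × 0.027763 = 2998.5 W.
P_in = P_out/η = 2998.5/0.896 = 3346.5 W.
I_in = P_in/V_in = 3346.5/240 = 13.9 A.

I_in ≈ 13.9 A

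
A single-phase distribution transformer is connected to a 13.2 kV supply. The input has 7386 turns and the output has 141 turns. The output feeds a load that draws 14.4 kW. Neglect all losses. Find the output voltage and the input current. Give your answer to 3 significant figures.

V_out ≈ 252 V, I_in ≈ 1.09 A

V_out = V_in × N_out/N_in = 13200 × 141/7386 = 251.99 V.
I_out = P/V_out = 14400/251.99 = 57.145 A.
I_in = I_out × N_out/N_in = 57.145 × 141/7386 = 1.09 A.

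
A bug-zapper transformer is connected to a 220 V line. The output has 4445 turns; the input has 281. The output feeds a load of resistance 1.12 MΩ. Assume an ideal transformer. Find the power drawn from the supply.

V_out = V_in × N_out/N_in = 220 × 4445/281 = 3480.1 V.
I_out = V_out/R = 3480.1/(1.12×10^6) = 0.0031072 A.
I_in = I_out × N_out/N_in = 0.0031072 × 4445/281 = 0.049151 A.
P = V_in I_in = 220 × 0.049151 = 10.8 W.

P ≈ 10.8 W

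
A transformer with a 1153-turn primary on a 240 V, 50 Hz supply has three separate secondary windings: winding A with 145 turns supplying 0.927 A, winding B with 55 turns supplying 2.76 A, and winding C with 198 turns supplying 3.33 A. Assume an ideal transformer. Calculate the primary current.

V_A = 240 × 145/1153 = 30.182 V; V_B = 240 × 55/1153 = 11.448 V; V_C = 240 × 198/1153 = 41.214 V.
P_out = V_A I_A + V_B I_B + V_C I_C = 30.182×0.927 + 11.448×2.76 + 41.214×3.33 = 27.979 + 31.598 + 137.24 = 196.82 W.
Ideal ⇒ P_in = P_out, so I_p = P_out/V_p = 196.82/240 = 0.820 A.

I_p ≈ 0.820 A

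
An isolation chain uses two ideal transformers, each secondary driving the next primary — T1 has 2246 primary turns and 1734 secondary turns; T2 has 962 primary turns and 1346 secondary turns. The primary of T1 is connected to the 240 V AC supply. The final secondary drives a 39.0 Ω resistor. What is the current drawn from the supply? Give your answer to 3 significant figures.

I_supply ≈ 7.18 A

After T1: V = 240.00 × 1734/2246 = 185.29 V.
After T2: V = 185.29 × 1346/962 = 259.25 V.
I_load = 259.25/39.0 = 6.6475 A, so P_out = 259.25 × 6.6475 = 1723.4 W.
All ideal ⇒ P_in = P_out, so I_supply = 1723.4/240 = 7.18 A.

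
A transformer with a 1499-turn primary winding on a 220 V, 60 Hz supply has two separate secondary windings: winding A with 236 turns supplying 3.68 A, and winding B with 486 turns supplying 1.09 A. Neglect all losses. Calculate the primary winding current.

I_p ≈ 0.933 A

V_A = 220 × 236/1499 = 34.636 V; V_B = 220 × 486/1499 = 71.328 V.
P_out = V_A I_A + V_B I_B = 34.636×3.68 + 71.328×1.09 = 127.46 + 77.747 = 205.21 W.
Ideal ⇒ P_in = P_out, so I_p = P_out/V_p = 205.21/220 = 0.933 A.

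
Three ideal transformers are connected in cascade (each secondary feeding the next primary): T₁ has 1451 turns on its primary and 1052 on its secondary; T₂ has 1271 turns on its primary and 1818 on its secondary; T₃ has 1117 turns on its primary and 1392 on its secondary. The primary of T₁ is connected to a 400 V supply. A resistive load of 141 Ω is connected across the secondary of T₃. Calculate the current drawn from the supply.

After T₁: V = 400.00 × 1052/1451 = 290.01 V.
After T₂: V = 290.01 × 1818/1271 = 414.82 V.
After T₃: V = 414.82 × 1392/1117 = 516.94 V.
I_load = 516.94/141 = 3.6663 A, so P_out = 516.94 × 3.6663 = 1895.2 W.
All ideal ⇒ P_in = P_out, so I_supply = 1895.2/400 = 4.74 A.

I_supply ≈ 4.74 A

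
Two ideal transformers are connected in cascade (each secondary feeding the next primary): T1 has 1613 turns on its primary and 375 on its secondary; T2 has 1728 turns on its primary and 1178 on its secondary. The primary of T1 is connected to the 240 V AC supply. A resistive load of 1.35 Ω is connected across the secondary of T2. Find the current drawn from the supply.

I_supply ≈ 4.47 A

Secondary of T1: V = 240.00 × 375/1613 = 55.797 V.
Secondary of T2: V = 55.797 × 1178/1728 = 38.037 V.
I_load = 38.037/1.35 = 28.176 A, so P_out = 38.037 × 28.176 = 1071.7 W.
All ideal ⇒ P_in = P_out, so I_supply = 1071.7/240 = 4.47 A.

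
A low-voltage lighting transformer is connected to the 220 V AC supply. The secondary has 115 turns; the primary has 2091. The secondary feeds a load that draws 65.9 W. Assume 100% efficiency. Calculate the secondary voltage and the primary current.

V_s ≈ 12.1 V, I_p ≈ 0.300 A

V_s = V_p × N_s/N_p = 220 × 115/2091 = 12.099 V.
I_s = P/V_s = 65.9/12.099 = 5.4465 A.
I_p = I_s × N_s/N_p = 5.4465 × 115/2091 = 0.300 A.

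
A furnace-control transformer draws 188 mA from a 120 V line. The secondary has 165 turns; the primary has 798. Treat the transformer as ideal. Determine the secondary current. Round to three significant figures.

I_s ≈ 0.909 A

I_s/I_p = N_p/N_s, so I_s = 0.188 × 798/165 = 0.909 A.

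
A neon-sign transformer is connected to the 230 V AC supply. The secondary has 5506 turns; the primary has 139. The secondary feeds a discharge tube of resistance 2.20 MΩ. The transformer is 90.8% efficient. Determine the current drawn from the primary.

I_p ≈ 0.181 A

V_s = 230 × 5506/139 = 9110.6 V.
I_s = V_s/R = 9110.6/(2.20×10^6) = 0.0041412 A.
P_out = V_s I_s = 9110.6 × 0.0041412 = 37.729 W.
P_in = P_out/η = 37.729/0.908 = 41.552 W.
I_p = P_in/V_p = 41.552/230 = 0.181 A.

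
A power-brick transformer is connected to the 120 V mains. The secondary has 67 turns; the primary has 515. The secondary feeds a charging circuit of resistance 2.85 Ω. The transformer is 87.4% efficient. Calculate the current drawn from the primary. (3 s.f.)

I_p ≈ 0.815 A

V_s = 120 × 67/515 = 15.612 V.
I_s = V_s/R = 15.612/2.85 = 5.4778 A.
P_out = V_s I_s = 15.612 × 5.4778 = 85.517 W.
P_in = P_out/η = 85.517/0.874 = 97.846 W.
I_p = P_in/V_p = 97.846/120 = 0.815 A.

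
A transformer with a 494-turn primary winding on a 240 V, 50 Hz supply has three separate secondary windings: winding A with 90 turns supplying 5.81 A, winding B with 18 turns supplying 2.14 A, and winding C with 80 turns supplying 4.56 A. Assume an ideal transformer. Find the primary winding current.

I_p ≈ 1.87 A

V_A = 240 × 90/494 = 43.725 V; V_B = 240 × 18/494 = 8.7449 V; V_C = 240 × 80/494 = 38.866 V.
P_out = V_A I_A + V_B I_B + V_C I_C = 43.725×5.81 + 8.7449×2.14 + 38.866×4.56 = 254.04 + 18.714 + 177.23 = 449.99 W.
Ideal ⇒ P_in = P_out, so I_p = P_out/V_p = 449.99/240 = 1.87 A.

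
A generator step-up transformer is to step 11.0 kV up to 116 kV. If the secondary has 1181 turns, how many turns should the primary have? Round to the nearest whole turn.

N_p/N_s = V_p/V_s, so N_p = 1181 × 11000/116000 = 112.0 ≈ 112 turns.

N_p = 112 turns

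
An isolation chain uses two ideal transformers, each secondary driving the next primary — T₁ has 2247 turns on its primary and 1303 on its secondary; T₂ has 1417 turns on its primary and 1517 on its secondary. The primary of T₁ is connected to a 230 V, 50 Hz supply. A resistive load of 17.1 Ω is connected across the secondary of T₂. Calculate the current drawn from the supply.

I_supply ≈ 5.18 A

Secondary of T₁: V = 230.00 × 1303/2247 = 133.37 V.
Secondary of T₂: V = 133.37 × 1517/1417 = 142.79 V.
I_load = 142.79/17.1 = 8.3500 A, so P_out = 142.79 × 8.3500 = 1192.3 W.
All ideal ⇒ P_in = P_out, so I_supply = 1192.3/230 = 5.18 A.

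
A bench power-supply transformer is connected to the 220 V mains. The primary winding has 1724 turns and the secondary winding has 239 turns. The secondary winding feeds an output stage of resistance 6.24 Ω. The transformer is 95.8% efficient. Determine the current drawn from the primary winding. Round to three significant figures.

V_s = 220 × 239/1724 = 30.499 V.
I_s = V_s/R = 30.499/6.24 = 4.8876 A.
P_out = V_s I_s = 30.499 × 4.8876 = 149.07 W.
P_in = P_out/η = 149.07/0.958 = 155.60 W.
I_p = P_in/V_p = 155.60/220 = 0.707 A.

I_p ≈ 0.707 A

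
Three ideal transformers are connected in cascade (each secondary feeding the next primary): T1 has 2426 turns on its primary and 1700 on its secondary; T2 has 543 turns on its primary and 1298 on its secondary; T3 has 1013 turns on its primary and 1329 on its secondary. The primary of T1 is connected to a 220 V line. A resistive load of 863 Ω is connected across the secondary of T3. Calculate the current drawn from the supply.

I_supply ≈ 1.23 A

After T1: V = 220.00 × 1700/2426 = 154.16 V.
After T2: V = 154.16 × 1298/543 = 368.52 V.
After T3: V = 368.52 × 1329/1013 = 483.47 V.
I_load = 483.47/863 = 0.56022 A, so P_out = 483.47 × 0.56022 = 270.85 W.
All ideal ⇒ P_in = P_out, so I_supply = 270.85/220 = 1.23 A.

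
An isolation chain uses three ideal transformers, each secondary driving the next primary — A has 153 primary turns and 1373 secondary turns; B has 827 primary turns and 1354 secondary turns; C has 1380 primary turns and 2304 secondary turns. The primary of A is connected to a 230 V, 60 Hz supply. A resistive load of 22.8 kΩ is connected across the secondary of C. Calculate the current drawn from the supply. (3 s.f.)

After A: V = 230.00 × 1373/153 = 2064.0 V.
After B: V = 2064.0 × 1354/827 = 3379.2 V.
After C: V = 3379.2 × 2304/1380 = 5641.9 V.
I_load = 5641.9/22800 = 0.24745 A, so P_out = 5641.9 × 0.24745 = 1396.1 W.
All ideal ⇒ P_in = P_out, so I_supply = 1396.1/230 = 6.07 A.

I_supply ≈ 6.07 A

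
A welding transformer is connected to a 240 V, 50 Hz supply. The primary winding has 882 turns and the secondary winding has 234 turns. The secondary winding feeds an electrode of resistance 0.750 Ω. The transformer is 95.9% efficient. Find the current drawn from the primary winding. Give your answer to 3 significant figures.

I_p ≈ 23.5 A

V_s = 240 × 234/882 = 63.673 V.
I_s = V_s/R = 63.673/0.750 = 84.898 A.
P_out = V_s I_s = 63.673 × 84.898 = 5405.7 W.
P_in = P_out/η = 5405.7/0.959 = 5636.9 W.
I_p = P_in/V_p = 5636.9/240 = 23.5 A.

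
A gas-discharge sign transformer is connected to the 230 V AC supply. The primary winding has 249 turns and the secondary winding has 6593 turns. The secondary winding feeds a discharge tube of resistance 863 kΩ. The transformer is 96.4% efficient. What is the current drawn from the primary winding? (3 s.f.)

I_p ≈ 0.194 A

V_s = 230 × 6593/249 = 6089.9 V.
I_s = V_s/R = 6089.9/863000 = 0.0070567 A.
P_out = V_s I_s = 6089.9 × 0.0070567 = 42.975 W.
P_in = P_out/η = 42.975/0.964 = 44.580 W.
I_p = P_in/V_p = 44.580/230 = 0.194 A.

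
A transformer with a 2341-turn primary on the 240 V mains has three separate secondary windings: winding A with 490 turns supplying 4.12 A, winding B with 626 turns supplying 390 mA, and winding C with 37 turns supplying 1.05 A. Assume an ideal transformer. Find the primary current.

V_A = 240 × 490/2341 = 50.235 V; V_B = 240 × 626/2341 = 64.178 V; V_C = 240 × 37/2341 = 3.7933 V.
P_out = V_A I_A + V_B I_B + V_C I_C = 50.235×4.12 + 64.178×0.390 + 3.7933×1.05 = 206.97 + 25.029 + 3.9829 = 235.98 W.
Ideal ⇒ P_in = P_out, so I_p = P_out/V_p = 235.98/240 = 0.983 A.

I_p ≈ 0.983 A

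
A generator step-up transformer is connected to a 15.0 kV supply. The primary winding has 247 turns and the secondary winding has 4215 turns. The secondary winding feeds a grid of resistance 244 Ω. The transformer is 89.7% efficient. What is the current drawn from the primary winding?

I_p ≈ 20000 A

V_s = 15000 × 4215/247 = 255970 V.
I_s = V_s/R = 255970/244 = 1049.1 A.
P_out = V_s I_s = 255970 × 1049.1 = 2.6853×10^8 W.
P_in = P_out/η = 2.6853×10^8/0.897 = 2.9937×10^8 W.
I_p = P_in/V_p = 2.9937×10^8/15000 = 20000 A.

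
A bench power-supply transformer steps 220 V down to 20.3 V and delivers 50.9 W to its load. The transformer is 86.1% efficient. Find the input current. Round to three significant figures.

I_in ≈ 0.269 A

P_in = P_out/η = 50.9/0.861 = 59.117 W.
I_in = P_in/V_in = 59.117/220 = 0.269 A.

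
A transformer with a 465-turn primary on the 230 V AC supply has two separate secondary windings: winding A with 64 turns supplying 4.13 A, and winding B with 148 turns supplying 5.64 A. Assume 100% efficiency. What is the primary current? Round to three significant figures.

V_A = 230 × 64/465 = 31.656 V; V_B = 230 × 148/465 = 73.204 V.
P_out = V_A I_A + V_B I_B = 31.656×4.13 + 73.204×5.64 = 130.74 + 412.87 = 543.61 W.
Ideal ⇒ P_in = P_out, so I_p = P_out/V_p = 543.61/230 = 2.36 A.

I_p ≈ 2.36 A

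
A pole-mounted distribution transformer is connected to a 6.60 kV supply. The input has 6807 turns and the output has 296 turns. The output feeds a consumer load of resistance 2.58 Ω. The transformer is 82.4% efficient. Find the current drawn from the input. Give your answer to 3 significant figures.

V_out = 6600 × 296/6807 = 287.00 V.
I_out = V_out/R = 287.00/2.58 = 111.24 A.
P_out = V_out I_out = 287.00 × 111.24 = 31926 W.
P_in = P_out/η = 31926/0.824 = 38745 W.
I_in = P_in/V_in = 38745/6600 = 5.87 A.

I_in ≈ 5.87 A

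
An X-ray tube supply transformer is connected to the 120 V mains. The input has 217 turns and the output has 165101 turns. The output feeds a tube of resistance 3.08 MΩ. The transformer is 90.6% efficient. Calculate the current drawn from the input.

I_in ≈ 24.9 A

V_out = 120 × 165101/217 = 91300 V.
I_out = V_out/R = 91300/(3.08×10^6) = 0.029643 A.
P_out = V_out I_out = 91300 × 0.029643 = 2706.4 W.
P_in = P_out/η = 2706.4/0.906 = 2987.2 W.
I_in = P_in/V_in = 2987.2/120 = 24.9 A.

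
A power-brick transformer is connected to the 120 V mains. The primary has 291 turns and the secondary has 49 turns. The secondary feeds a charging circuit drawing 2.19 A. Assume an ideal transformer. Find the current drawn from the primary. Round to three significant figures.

I_p ≈ 0.369 A

For an ideal transformer I_p N_p = I_s N_s, so I_p = 2.19 × 49/291 = 0.369 A.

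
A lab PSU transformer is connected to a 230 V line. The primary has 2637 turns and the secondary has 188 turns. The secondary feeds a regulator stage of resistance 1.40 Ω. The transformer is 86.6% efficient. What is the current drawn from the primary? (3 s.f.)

I_p ≈ 0.964 A

V_s = 230 × 188/2637 = 16.397 V.
I_s = V_s/R = 16.397/1.40 = 11.712 A.
P_out = V_s I_s = 16.397 × 11.712 = 192.05 W.
P_in = P_out/η = 192.05/0.866 = 221.77 W.
I_p = P_in/V_p = 221.77/230 = 0.964 A.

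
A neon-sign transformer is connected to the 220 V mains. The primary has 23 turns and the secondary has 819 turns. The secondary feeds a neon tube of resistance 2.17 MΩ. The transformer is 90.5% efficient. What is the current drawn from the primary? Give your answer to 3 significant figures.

I_p ≈ 0.142 A

V_s = 220 × 819/23 = 7833.9 V.
I_s = V_s/R = 7833.9/(2.17×10^6) = 0.0036101 A.
P_out = V_s I_s = 7833.9 × 0.0036101 = 28.281 W.
P_in = P_out/η = 28.281/0.905 = 31.250 W.
I_p = P_in/V_p = 31.250/220 = 0.142 A.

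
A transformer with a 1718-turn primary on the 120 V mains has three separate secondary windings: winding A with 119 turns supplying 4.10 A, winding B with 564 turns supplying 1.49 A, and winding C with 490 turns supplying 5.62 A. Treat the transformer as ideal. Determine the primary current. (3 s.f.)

V_A = 120 × 119/1718 = 8.3120 V; V_B = 120 × 564/1718 = 39.395 V; V_C = 120 × 490/1718 = 34.226 V.
P_out = V_A I_A + V_B I_B + V_C I_C = 8.3120×4.10 + 39.395×1.49 + 34.226×5.62 = 34.079 + 58.698 + 192.35 = 285.13 W.
Ideal ⇒ P_in = P_out, so I_p = P_out/V_p = 285.13/120 = 2.38 A.

I_p ≈ 2.38 A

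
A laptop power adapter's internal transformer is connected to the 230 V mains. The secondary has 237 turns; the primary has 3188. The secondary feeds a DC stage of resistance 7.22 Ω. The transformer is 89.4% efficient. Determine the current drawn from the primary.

V_s = 230 × 237/3188 = 17.098 V.
I_s = V_s/R = 17.098/7.22 = 2.3682 A.
P_out = V_s I_s = 17.098 × 2.3682 = 40.493 W.
P_in = P_out/η = 40.493/0.894 = 45.294 W.
I_p = P_in/V_p = 45.294/230 = 0.197 A.

I_p ≈ 0.197 A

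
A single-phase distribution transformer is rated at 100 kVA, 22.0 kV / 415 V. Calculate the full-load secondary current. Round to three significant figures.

I_s = S/V_s = 100000/415 = 241 A.

I_s ≈ 241 A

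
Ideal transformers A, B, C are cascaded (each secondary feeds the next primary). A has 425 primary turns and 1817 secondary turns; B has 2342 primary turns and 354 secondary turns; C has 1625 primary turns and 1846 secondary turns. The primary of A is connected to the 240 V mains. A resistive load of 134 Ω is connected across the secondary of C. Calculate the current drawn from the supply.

I_supply ≈ 0.965 A

Secondary of A: V = 240.00 × 1817/425 = 1026.1 V.
Secondary of B: V = 1026.1 × 354/2342 = 155.09 V.
Secondary of C: V = 155.09 × 1846/1625 = 176.19 V.
I_load = 176.19/134 = 1.3148 A, so P_out = 176.19 × 1.3148 = 231.65 W.
All ideal ⇒ P_in = P_out, so I_supply = 231.65/240 = 0.965 A.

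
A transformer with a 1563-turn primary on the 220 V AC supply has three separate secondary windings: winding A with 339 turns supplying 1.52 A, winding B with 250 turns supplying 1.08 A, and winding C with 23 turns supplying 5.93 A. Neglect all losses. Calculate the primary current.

V_A = 220 × 339/1563 = 47.716 V; V_B = 220 × 250/1563 = 35.189 V; V_C = 220 × 23/1563 = 3.2374 V.
P_out = V_A I_A + V_B I_B + V_C I_C = 47.716×1.52 + 35.189×1.08 + 3.2374×5.93 = 72.528 + 38.004 + 19.198 = 129.73 W.
Ideal ⇒ P_in = P_out, so I_p = P_out/V_p = 129.73/220 = 0.590 A.

I_p ≈ 0.590 A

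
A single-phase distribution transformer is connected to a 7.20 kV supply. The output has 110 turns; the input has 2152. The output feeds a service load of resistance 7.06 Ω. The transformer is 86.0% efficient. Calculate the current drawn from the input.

V_out = 7200 × 110/2152 = 368.03 V.
I_out = V_out/R = 368.03/7.06 = 52.129 A.
P_out = V_out I_out = 368.03 × 52.129 = 19185 W.
P_in = P_out/η = 19185/0.860 = 22308 W.
I_in = P_in/V_in = 22308/7200 = 3.10 A.

I_in ≈ 3.10 A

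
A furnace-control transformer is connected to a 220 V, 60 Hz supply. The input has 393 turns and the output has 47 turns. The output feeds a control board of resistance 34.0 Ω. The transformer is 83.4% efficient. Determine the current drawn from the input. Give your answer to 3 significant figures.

I_in ≈ 0.111 A

V_out = 220 × 47/393 = 26.310 V.
I_out = V_out/R = 26.310/34.0 = 0.77384 A.
P_out = V_out I_out = 26.310 × 0.77384 = 20.360 W.
P_in = P_out/η = 20.360/0.834 = 24.412 W.
I_in = P_in/V_in = 24.412/220 = 0.111 A.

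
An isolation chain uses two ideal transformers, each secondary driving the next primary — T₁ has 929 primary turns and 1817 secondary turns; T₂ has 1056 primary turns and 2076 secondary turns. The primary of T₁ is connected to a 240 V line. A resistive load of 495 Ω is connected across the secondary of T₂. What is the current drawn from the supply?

I_supply ≈ 7.17 A

Secondary of T₁: V = 240.00 × 1817/929 = 469.41 V.
Secondary of T₂: V = 469.41 × 2076/1056 = 922.81 V.
I_load = 922.81/495 = 1.8643 A, so P_out = 922.81 × 1.8643 = 1720.4 W.
All ideal ⇒ P_in = P_out, so I_supply = 1720.4/240 = 7.17 A.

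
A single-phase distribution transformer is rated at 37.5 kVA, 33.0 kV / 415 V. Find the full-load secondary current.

I_s ≈ 90.4 A

I_s = S/V_s = 37500/415 = 90.4 A.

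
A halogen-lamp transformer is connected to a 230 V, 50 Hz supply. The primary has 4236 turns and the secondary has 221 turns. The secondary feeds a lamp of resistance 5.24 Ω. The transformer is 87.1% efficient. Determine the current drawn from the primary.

V_s = 230 × 221/4236 = 12.000 V.
I_s = V_s/R = 12.000/5.24 = 2.2900 A.
P_out = V_s I_s = 12.000 × 2.2900 = 27.479 W.
P_in = P_out/η = 27.479/0.871 = 31.549 W.
I_p = P_in/V_p = 31.549/230 = 0.137 A.

I_p ≈ 0.137 A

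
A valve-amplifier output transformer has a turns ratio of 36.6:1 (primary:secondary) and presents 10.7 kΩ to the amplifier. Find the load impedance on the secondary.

Z_s ≈ 7.99 Ω

Z_s = Z_p/(N_p/N_s)² = 10700/36.6² = 7.99 Ω.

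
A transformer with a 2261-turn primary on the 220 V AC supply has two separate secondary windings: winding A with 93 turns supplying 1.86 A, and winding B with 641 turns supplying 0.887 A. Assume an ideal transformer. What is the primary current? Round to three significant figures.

V_A = 220 × 93/2261 = 9.0491 V; V_B = 220 × 641/2261 = 62.371 V.
P_out = V_A I_A + V_B I_B = 9.0491×1.86 + 62.371×0.887 = 16.831 + 55.323 = 72.154 W.
Ideal ⇒ P_in = P_out, so I_p = P_out/V_p = 72.154/220 = 0.328 A.

I_p ≈ 0.328 A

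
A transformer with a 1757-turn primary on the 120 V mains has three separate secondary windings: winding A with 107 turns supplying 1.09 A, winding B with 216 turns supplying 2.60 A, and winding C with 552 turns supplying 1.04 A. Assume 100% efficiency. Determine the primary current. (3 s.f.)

I_p ≈ 0.713 A

V_A = 120 × 107/1757 = 7.3079 V; V_B = 120 × 216/1757 = 14.752 V; V_C = 120 × 552/1757 = 37.701 V.
P_out = V_A I_A + V_B I_B + V_C I_C = 7.3079×1.09 + 14.752×2.60 + 37.701×1.04 = 7.9656 + 38.356 + 39.209 = 85.531 W.
Ideal ⇒ P_in = P_out, so I_p = P_out/V_p = 85.531/120 = 0.713 A.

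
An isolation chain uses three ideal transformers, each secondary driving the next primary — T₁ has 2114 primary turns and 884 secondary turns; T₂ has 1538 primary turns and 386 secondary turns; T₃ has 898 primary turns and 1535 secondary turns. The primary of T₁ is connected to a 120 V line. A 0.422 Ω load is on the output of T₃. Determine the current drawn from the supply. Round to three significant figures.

After T₁: V = 120.00 × 884/2114 = 50.180 V.
After T₂: V = 50.180 × 386/1538 = 12.594 V.
After T₃: V = 12.594 × 1535/898 = 21.527 V.
I_load = 21.527/0.422 = 51.013 A, so P_out = 21.527 × 51.013 = 1098.2 W.
All ideal ⇒ P_in = P_out, so I_supply = 1098.2/120 = 9.15 A.

I_supply ≈ 9.15 A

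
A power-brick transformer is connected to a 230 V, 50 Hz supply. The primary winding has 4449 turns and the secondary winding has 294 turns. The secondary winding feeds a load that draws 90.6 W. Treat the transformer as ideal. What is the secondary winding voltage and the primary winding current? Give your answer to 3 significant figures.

V_s = V_p × N_s/N_p = 230 × 294/4449 = 15.199 V.
I_s = P/V_s = 90.6/15.199 = 5.9609 A.
I_p = I_s × N_s/N_p = 5.9609 × 294/4449 = 0.394 A.

V_s ≈ 15.2 V, I_p ≈ 0.394 A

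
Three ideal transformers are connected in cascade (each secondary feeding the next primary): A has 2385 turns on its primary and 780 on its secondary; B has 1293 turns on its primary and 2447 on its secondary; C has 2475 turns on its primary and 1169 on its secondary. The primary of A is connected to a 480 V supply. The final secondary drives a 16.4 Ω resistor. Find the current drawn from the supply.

After A: V = 480.00 × 780/2385 = 156.98 V.
After B: V = 156.98 × 2447/1293 = 297.09 V.
After C: V = 297.09 × 1169/2475 = 140.32 V.
I_load = 140.32/16.4 = 8.5561 A, so P_out = 140.32 × 8.5561 = 1200.6 W.
All ideal ⇒ P_in = P_out, so I_supply = 1200.6/480 = 2.50 A.

I_supply ≈ 2.50 A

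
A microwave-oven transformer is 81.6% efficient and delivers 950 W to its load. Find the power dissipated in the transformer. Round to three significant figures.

P_loss ≈ 214 W

P_in = P_out/η = 950/0.816 = 1164.22 W.
P_loss = P_in − P_out = 1164.22 − 950 = 214 W.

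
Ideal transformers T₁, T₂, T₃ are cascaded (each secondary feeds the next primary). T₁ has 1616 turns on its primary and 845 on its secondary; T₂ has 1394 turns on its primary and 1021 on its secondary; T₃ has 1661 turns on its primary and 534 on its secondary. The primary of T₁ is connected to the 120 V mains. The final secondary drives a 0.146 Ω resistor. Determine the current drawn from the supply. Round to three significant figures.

Secondary of T₁: V = 120.00 × 845/1616 = 62.748 V.
Secondary of T₂: V = 62.748 × 1021/1394 = 45.958 V.
Secondary of T₃: V = 45.958 × 534/1661 = 14.775 V.
I_load = 14.775/0.146 = 101.20 A, so P_out = 14.775 × 101.20 = 1495.2 W.
All ideal ⇒ P_in = P_out, so I_supply = 1495.2/120 = 12.5 A.

I_supply ≈ 12.5 A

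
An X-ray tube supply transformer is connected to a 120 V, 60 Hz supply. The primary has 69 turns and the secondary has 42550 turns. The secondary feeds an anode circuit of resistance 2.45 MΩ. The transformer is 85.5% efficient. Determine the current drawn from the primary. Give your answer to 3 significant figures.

V_s = 120 × 42550/69 = 74000 V.
I_s = V_s/R = 74000/(2.45×10^6) = 0.030204 A.
P_out = V_s I_s = 74000 × 0.030204 = 2235.1 W.
P_in = P_out/η = 2235.1/0.855 = 2614.2 W.
I_p = P_in/V_p = 2614.2/120 = 21.8 A.

I_p ≈ 21.8 A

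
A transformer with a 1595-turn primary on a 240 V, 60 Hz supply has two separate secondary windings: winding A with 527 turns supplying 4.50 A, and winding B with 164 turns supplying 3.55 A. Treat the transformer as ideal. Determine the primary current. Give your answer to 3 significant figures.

I_p ≈ 1.85 A

V_A = 240 × 527/1595 = 79.298 V; V_B = 240 × 164/1595 = 24.677 V.
P_out = V_A I_A + V_B I_B = 79.298×4.50 + 24.677×3.55 = 356.84 + 87.604 = 444.44 W.
Ideal ⇒ P_in = P_out, so I_p = P_out/V_p = 444.44/240 = 1.85 A.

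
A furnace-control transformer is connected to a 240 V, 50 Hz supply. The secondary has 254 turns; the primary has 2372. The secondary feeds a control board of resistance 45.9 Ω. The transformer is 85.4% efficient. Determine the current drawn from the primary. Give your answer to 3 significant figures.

I_p ≈ 0.0702 A

V_s = 240 × 254/2372 = 25.700 V.
I_s = V_s/R = 25.700/45.9 = 0.55991 A.
P_out = V_s I_s = 25.700 × 0.55991 = 14.390 W.
P_in = P_out/η = 14.390/0.854 = 16.850 W.
I_p = P_in/V_p = 16.850/240 = 0.0702 A.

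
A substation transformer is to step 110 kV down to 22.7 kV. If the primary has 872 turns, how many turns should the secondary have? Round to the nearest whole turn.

N_s = 180 turns

N_s/N_p = V_s/V_p, so N_s = 872 × 22700/110000 = 179.9 ≈ 180 turns.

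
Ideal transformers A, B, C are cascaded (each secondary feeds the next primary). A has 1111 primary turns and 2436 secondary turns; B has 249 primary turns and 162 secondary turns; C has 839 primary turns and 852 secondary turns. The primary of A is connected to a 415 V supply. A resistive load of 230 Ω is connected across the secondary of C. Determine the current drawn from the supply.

I_supply ≈ 3.79 A

After A: V = 415.00 × 2436/1111 = 909.94 V.
After B: V = 909.94 × 162/249 = 592.01 V.
After C: V = 592.01 × 852/839 = 601.18 V.
I_load = 601.18/230 = 2.6138 A, so P_out = 601.18 × 2.6138 = 1571.4 W.
All ideal ⇒ P_in = P_out, so I_supply = 1571.4/415 = 3.79 A.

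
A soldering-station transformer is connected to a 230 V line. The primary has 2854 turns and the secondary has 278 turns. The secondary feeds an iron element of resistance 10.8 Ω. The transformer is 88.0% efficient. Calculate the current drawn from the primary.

V_s = 230 × 278/2854 = 22.404 V.
I_s = V_s/R = 22.404/10.8 = 2.0744 A.
P_out = V_s I_s = 22.404 × 2.0744 = 46.474 W.
P_in = P_out/η = 46.474/0.880 = 52.812 W.
I_p = P_in/V_p = 52.812/230 = 0.230 A.

I_p ≈ 0.230 A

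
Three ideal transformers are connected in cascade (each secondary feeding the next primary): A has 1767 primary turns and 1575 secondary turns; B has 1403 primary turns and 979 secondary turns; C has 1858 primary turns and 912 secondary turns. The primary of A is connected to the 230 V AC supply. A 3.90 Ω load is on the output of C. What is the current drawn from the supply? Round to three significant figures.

After A: V = 230.00 × 1575/1767 = 205.01 V.
After B: V = 205.01 × 979/1403 = 143.05 V.
After C: V = 143.05 × 912/1858 = 70.218 V.
I_load = 70.218/3.90 = 18.005 A, so P_out = 70.218 × 18.005 = 1264.2 W.
All ideal ⇒ P_in = P_out, so I_supply = 1264.2/230 = 5.50 A.

I_supply ≈ 5.50 A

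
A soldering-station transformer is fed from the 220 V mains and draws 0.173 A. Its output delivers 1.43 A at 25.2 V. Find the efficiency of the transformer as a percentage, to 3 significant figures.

η ≈ 94.7%

P_in = 220 × 0.173 = 38.0600 W.
P_out = 25.2 × 1.43 = 36.0360 W.
η = P_out/P_in = 36.0360/38.0600 = 0.947.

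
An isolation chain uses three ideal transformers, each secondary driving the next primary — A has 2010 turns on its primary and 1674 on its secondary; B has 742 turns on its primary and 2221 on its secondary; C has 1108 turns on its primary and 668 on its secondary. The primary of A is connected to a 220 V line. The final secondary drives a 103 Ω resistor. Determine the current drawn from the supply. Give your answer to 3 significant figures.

I_supply ≈ 4.82 A

After A: V = 220.00 × 1674/2010 = 183.22 V.
After B: V = 183.22 × 2221/742 = 548.44 V.
After C: V = 548.44 × 668/1108 = 330.65 V.
I_load = 330.65/103 = 3.2102 A, so P_out = 330.65 × 3.2102 = 1061.4 W.
All ideal ⇒ P_in = P_out, so I_supply = 1061.4/220 = 4.82 A.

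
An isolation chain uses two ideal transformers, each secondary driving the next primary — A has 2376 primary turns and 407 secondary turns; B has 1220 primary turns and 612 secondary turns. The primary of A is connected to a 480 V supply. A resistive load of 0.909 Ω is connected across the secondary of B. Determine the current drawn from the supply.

I_supply ≈ 3.90 A

Secondary of A: V = 480.00 × 407/2376 = 82.222 V.
Secondary of B: V = 82.222 × 612/1220 = 41.246 V.
I_load = 41.246/0.909 = 45.375 A, so P_out = 41.246 × 45.375 = 1871.5 W.
All ideal ⇒ P_in = P_out, so I_supply = 1871.5/480 = 3.90 A.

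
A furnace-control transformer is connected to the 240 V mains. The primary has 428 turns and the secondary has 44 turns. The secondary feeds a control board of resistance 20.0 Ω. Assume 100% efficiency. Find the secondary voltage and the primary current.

V_s = V_p × N_s/N_p = 240 × 44/428 = 24.673 V.
I_s = V_s/R = 24.673/20.0 = 1.2336 A.
I_p = I_s × N_s/N_p = 1.2336 × 44/428 = 0.127 A.

V_s ≈ 24.7 V, I_p ≈ 0.127 A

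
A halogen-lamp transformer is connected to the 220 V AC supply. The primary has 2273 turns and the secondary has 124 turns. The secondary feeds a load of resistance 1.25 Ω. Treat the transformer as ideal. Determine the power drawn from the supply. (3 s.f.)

P ≈ 115 W

V_s = V_p × N_s/N_p = 220 × 124/2273 = 12.002 V.
I_s = V_s/R = 12.002/1.25 = 9.6014 A.
I_p = I_s × N_s/N_p = 9.6014 × 124/2273 = 0.52379 A.
P = V_p I_p = 220 × 0.52379 = 115 W.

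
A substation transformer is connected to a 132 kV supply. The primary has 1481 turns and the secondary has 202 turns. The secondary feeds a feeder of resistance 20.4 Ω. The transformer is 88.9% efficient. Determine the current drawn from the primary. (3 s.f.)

I_p ≈ 135 A

V_s = 132000 × 202/1481 = 18004 V.
I_s = V_s/R = 18004/20.4 = 882.55 A.
P_out = V_s I_s = 18004 × 882.55 = 1.5890×10^7 W.
P_in = P_out/η = 1.5890×10^7/0.889 = 1.7873×10^7 W.
I_p = P_in/V_p = 1.7873×10^7/132000 = 135 A.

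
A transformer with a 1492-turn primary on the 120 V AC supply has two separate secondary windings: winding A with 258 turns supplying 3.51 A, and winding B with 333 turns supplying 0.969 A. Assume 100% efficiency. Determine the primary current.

I_p ≈ 0.823 A

V_A = 120 × 258/1492 = 20.751 V; V_B = 120 × 333/1492 = 26.783 V.
P_out = V_A I_A + V_B I_B = 20.751×3.51 + 26.783×0.969 = 72.835 + 25.953 = 98.787 W.
Ideal ⇒ P_in = P_out, so I_p = P_out/V_p = 98.787/120 = 0.823 A.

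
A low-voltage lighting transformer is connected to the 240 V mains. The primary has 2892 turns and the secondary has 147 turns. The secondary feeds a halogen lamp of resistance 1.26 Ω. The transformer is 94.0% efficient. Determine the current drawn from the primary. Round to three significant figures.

I_p ≈ 0.524 A

V_s = 240 × 147/2892 = 12.199 V.
I_s = V_s/R = 12.199/1.26 = 9.6819 A.
P_out = V_s I_s = 12.199 × 9.6819 = 118.11 W.
P_in = P_out/η = 118.11/0.940 = 125.65 W.
I_p = P_in/V_p = 125.65/240 = 0.524 A.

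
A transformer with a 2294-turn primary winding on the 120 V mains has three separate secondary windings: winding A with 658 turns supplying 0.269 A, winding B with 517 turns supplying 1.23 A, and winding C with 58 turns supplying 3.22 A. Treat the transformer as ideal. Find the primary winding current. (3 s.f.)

V_A = 120 × 658/2294 = 34.420 V; V_B = 120 × 517/2294 = 27.044 V; V_C = 120 × 58/2294 = 3.0340 V.
P_out = V_A I_A + V_B I_B + V_C I_C = 34.420×0.269 + 27.044×1.23 + 3.0340×3.22 = 9.2590 + 33.265 + 9.7695 = 52.293 W.
Ideal ⇒ P_in = P_out, so I_p = P_out/V_p = 52.293/120 = 0.436 A.

I_p ≈ 0.436 A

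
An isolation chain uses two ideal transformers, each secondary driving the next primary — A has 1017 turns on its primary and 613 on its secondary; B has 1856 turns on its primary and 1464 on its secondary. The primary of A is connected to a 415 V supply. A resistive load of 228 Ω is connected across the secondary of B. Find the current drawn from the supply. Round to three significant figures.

I_supply ≈ 0.411 A

Secondary of A: V = 415.00 × 613/1017 = 250.14 V.
Secondary of B: V = 250.14 × 1464/1856 = 197.31 V.
I_load = 197.31/228 = 0.86540 A, so P_out = 197.31 × 0.86540 = 170.75 W.
All ideal ⇒ P_in = P_out, so I_supply = 170.75/415 = 0.411 A.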